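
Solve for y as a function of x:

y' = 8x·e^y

Separating variables and integrating:
-e^(-y) = 4x² + C

General solution: y = -ln(C - 4x²)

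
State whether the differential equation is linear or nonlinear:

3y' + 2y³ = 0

Nonlinear (y³ term)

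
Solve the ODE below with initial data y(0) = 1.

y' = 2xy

General solution: y = Ce^(x²)
Applying IC y(0) = 1:
Particular solution: y = e^(x²)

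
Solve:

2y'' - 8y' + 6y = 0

Characteristic equation: 2r² - 8r + 6 = 0
Divide by 2: r² - 4r + 3 = 0
Roots: r = 3, 1 (distinct real)
General solution: y = C₁e^(3x) + C₂e^x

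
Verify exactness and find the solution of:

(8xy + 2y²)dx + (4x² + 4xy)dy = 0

Verify exactness: ∂M/∂y = ∂N/∂x ✓
Find F(x,y) such that ∂F/∂x = M, ∂F/∂y = N
Solution: 4x²y + 2xy² = C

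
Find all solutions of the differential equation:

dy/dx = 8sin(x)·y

Separating variables and integrating:
ln|y| = -8cos(x) + C

General solution: y = Ce^(-8cos(x))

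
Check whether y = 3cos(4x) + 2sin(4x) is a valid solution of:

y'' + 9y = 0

Verification:
y'' = -48cos(4x) - 32sin(4x)
y'' + 9y ≠ 0 (frequency mismatch: got 16 instead of 9)

No, it is not a solution.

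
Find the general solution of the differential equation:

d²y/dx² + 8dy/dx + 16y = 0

Characteristic equation: r² + 8r + 16 = 0
Factored: (r + 4)² = 0
Repeated root: r = -4
General solution: y = (C₁ + C₂x)e^(-4x)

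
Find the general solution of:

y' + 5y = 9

Using integrating factor method:

General solution: y = 9/5 + Ce^(-5x)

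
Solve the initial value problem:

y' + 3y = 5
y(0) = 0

General solution: y = 5/3 + Ce^(-3x)
Applying y(0) = 0: C = 0 - 5/3 = -5/3
Particular solution: y = 5/3 - (5/3)e^(-3x)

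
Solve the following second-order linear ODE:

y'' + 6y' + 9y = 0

Characteristic equation: r² + 6r + 9 = 0
Factored: (r + 3)² = 0
Repeated root: r = -3
General solution: y = (C₁ + C₂x)e^(-3x)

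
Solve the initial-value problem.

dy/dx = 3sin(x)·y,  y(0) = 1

General solution: y = Ce^(-3cos(x))
Applying IC y(0) = 1:
Particular solution: y = e^(3(1-cos(x)))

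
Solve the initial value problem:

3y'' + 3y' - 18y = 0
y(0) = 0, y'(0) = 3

General solution: y = C₁e^(2x) + C₂e^(-3x)
Applying ICs: C₁ = 3/5, C₂ = -3/5
Particular solution: y = (3/5)e^(2x) - (3/5)e^(-3x)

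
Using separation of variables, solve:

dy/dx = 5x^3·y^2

Separating variables and integrating:
-1/y = 5x^4/4 + C

General solution: y^-1 = (-5/4)x^4 + C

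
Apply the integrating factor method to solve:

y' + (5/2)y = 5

Using integrating factor method:

General solution: y = 2 + Ce^(-5x/2)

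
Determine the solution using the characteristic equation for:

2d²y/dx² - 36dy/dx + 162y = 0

Characteristic equation: 2r² - 36r + 162 = 0
Divide by 2: r² - 18r + 81 = 0
Factored: (r - 9)² = 0
Repeated root: r = 9
General solution: y = (C₁ + C₂x)e^(9x)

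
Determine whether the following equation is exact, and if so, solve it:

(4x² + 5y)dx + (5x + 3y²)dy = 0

Verify exactness: ∂M/∂y = ∂N/∂x ✓
Find F(x,y) such that ∂F/∂x = M, ∂F/∂y = N
Solution: 4x³/3 + 5xy + y³ = C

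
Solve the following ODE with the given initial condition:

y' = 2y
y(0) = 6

General solution: y = Ce^(2x)
Applying IC y(0) = 6:
Particular solution: y = 6e^(2x)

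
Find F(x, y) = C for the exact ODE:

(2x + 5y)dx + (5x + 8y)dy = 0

Verify exactness: ∂M/∂y = ∂N/∂x ✓
Find F(x,y) such that ∂F/∂x = M, ∂F/∂y = N
Solution: x² + 5xy + 4y² = C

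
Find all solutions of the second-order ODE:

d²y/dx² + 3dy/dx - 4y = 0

Characteristic equation: r² + 3r - 4 = 0
Roots: r = 1, -4 (distinct real)
General solution: y = C₁e^x + C₂e^(-4x)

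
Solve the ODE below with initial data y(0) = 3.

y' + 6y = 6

General solution: y = 1 + Ce^(-6x)
Applying y(0) = 3: C = 3 - 1 = 2
Particular solution: y = 1 + 2e^(-6x)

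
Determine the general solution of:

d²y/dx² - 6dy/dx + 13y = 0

Characteristic equation: r² - 6r + 13 = 0
Roots: r = 3 ± 2i (complex conjugates)
General solution: y = e^(3x)(C₁cos(2x) + C₂sin(2x))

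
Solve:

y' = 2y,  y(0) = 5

General solution: y = Ce^(2x)
Applying IC y(0) = 5:
Particular solution: y = 5e^(2x)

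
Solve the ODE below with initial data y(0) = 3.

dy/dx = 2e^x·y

General solution: y = Ce^(2e^x)
Applying IC y(0) = 3:
Particular solution: y = 3e^(2(e^x - 1))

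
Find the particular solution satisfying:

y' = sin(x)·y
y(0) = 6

General solution: y = Ce^(-cos(x))
Applying IC y(0) = 6:
Particular solution: y = 6e^(1-cos(x))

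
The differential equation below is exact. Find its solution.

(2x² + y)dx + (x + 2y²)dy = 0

Verify exactness: ∂M/∂y = ∂N/∂x ✓
Find F(x,y) such that ∂F/∂x = M, ∂F/∂y = N
Solution: 2x³/3 + xy + 2y³/3 = C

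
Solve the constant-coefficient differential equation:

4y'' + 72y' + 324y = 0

Characteristic equation: 4r² + 72r + 324 = 0
Divide by 4: r² + 18r + 81 = 0
Factored: (r + 9)² = 0
Repeated root: r = -9
General solution: y = (C₁ + C₂x)e^(-9x)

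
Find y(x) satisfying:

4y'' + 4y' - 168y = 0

Characteristic equation: 4r² + 4r - 168 = 0
Divide by 4: r² + r - 42 = 0
Roots: r = 6, -7 (distinct real)
General solution: y = C₁e^(6x) + C₂e^(-7x)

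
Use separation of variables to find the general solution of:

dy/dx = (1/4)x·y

Separating variables and integrating:
ln|y| = x^2/8 + C

General solution: y = Ce^(x^2/8)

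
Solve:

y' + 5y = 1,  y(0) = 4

General solution: y = 1/5 + Ce^(-5x)
Applying y(0) = 4: C = 4 - 1/5 = 19/5
Particular solution: y = 1/5 + (19/5)e^(-5x)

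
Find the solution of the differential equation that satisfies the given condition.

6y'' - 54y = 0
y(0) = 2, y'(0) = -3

General solution: y = C₁e^(3x) + C₂e^(-3x)
Applying ICs: C₁ = 1/2, C₂ = 3/2
Particular solution: y = (1/2)e^(3x) + (3/2)e^(-3x)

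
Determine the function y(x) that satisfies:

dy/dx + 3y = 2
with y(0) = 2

General solution: y = 2/3 + Ce^(-3x)
Applying y(0) = 2: C = 2 - 2/3 = 4/3
Particular solution: y = 2/3 + (4/3)e^(-3x)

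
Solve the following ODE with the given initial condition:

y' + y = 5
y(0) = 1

General solution: y = 5 + Ce^(-x)
Applying y(0) = 1: C = 1 - 5 = -4
Particular solution: y = 5 - 4e^(-x)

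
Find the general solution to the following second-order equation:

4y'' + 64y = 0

Characteristic equation: 4r² + 64 = 0
Divide by 4: r² + 16 = 0
Roots: r = ±4i (complex conjugates)
General solution: y = C₁cos(4x) + C₂sin(4x)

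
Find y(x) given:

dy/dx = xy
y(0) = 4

General solution: y = Ce^(x²/2)
Applying IC y(0) = 4:
Particular solution: y = 4e^(x²/2)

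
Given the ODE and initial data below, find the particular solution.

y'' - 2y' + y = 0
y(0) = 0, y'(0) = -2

General solution: y = (C₁ + C₂x)e^x
Repeated root r = 1
Applying ICs: C₁ = 0, C₂ = -2
Particular solution: y = -2xe^x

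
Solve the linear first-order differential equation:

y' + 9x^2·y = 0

Using integrating factor method:

General solution: y = Ce^(-3x^3)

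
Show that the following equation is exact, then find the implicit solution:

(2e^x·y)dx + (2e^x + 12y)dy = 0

Verify exactness: ∂M/∂y = ∂N/∂x ✓
Find F(x,y) such that ∂F/∂x = M, ∂F/∂y = N
Solution: 2e^x·y + 6y² = C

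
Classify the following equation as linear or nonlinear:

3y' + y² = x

Nonlinear (y² term)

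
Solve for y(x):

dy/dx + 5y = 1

Using integrating factor method:

General solution: y = 1/5 + Ce^(-5x)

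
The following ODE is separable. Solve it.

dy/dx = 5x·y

Separating variables and integrating:
ln|y| = 5x^2/2 + C

General solution: y = Ce^(5x^2/2)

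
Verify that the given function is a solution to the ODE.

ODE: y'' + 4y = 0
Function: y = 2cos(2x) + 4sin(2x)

Verification:
y'' = -8cos(2x) - 16sin(2x)
y'' + 4y = 0 ✓

Yes, it is a solution.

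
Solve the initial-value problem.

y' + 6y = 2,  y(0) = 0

General solution: y = 1/3 + Ce^(-6x)
Applying y(0) = 0: C = 0 - 1/3 = -1/3
Particular solution: y = 1/3 - (1/3)e^(-6x)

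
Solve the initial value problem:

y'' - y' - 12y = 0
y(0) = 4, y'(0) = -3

General solution: y = C₁e^(4x) + C₂e^(-3x)
Applying ICs: C₁ = 9/7, C₂ = 19/7
Particular solution: y = (9/7)e^(4x) + (19/7)e^(-3x)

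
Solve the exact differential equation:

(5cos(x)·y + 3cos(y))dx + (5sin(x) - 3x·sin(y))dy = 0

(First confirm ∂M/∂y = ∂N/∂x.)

Verify exactness: ∂M/∂y = ∂N/∂x ✓
Find F(x,y) such that ∂F/∂x = M, ∂F/∂y = N
Solution: 5sin(x)·y + 3x·cos(y) = C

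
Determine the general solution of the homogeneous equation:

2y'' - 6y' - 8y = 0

Characteristic equation: 2r² - 6r - 8 = 0
Divide by 2: r² - 3r - 4 = 0
Roots: r = 4, -1 (distinct real)
General solution: y = C₁e^(4x) + C₂e^(-x)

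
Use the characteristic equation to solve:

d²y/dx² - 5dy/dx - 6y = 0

Characteristic equation: r² - 5r - 6 = 0
Roots: r = 6, -1 (distinct real)
General solution: y = C₁e^(6x) + C₂e^(-x)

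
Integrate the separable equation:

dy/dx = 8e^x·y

Separating variables and integrating:
ln|y| = 8e^x + C

General solution: y = Ce^(8e^x)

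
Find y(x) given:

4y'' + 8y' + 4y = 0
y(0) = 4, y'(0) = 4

General solution: y = (C₁ + C₂x)e^(-x)
Repeated root r = -1
Applying ICs: C₁ = 4, C₂ = 8
Particular solution: y = (4 + 8x)e^(-x)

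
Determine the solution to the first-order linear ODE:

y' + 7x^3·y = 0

Using integrating factor method:

General solution: y = Ce^(-7x^4/4)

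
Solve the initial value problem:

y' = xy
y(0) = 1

General solution: y = Ce^(x²/2)
Applying IC y(0) = 1:
Particular solution: y = e^(x²/2)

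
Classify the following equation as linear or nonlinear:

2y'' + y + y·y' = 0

Nonlinear (product y·y')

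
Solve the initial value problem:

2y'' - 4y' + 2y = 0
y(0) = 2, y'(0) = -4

General solution: y = (C₁ + C₂x)e^x
Repeated root r = 1
Applying ICs: C₁ = 2, C₂ = -6
Particular solution: y = (2 - 6x)e^x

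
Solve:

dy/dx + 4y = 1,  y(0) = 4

General solution: y = 1/4 + Ce^(-4x)
Applying y(0) = 4: C = 4 - 1/4 = 15/4
Particular solution: y = 1/4 + (15/4)e^(-4x)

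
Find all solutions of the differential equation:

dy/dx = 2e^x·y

Separating variables and integrating:
ln|y| = 2e^x + C

General solution: y = Ce^(2e^x)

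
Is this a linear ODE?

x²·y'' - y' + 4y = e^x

Yes. Linear (y and its derivatives appear to the first power only, no products of y terms)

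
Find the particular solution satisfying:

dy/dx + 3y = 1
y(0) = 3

General solution: y = 1/3 + Ce^(-3x)
Applying y(0) = 3: C = 3 - 1/3 = 8/3
Particular solution: y = 1/3 + (8/3)e^(-3x)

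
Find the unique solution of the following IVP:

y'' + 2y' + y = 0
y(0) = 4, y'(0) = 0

General solution: y = (C₁ + C₂x)e^(-x)
Repeated root r = -1
Applying ICs: C₁ = 4, C₂ = 4
Particular solution: y = (4 + 4x)e^(-x)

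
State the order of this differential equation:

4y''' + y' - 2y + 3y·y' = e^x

The order is 3 (highest derivative is of order 3).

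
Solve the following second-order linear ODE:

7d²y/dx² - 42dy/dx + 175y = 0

Characteristic equation: 7r² - 42r + 175 = 0
Divide by 7: r² - 6r + 25 = 0
Roots: r = 3 ± 4i (complex conjugates)
General solution: y = e^(3x)(C₁cos(4x) + C₂sin(4x))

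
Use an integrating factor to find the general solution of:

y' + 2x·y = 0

Using integrating factor method:

General solution: y = Ce^(-x^2)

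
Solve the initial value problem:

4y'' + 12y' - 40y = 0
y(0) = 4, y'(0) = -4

General solution: y = C₁e^(2x) + C₂e^(-5x)
Applying ICs: C₁ = 16/7, C₂ = 12/7
Particular solution: y = (16/7)e^(2x) + (12/7)e^(-5x)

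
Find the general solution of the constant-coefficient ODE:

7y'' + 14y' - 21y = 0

Characteristic equation: 7r² + 14r - 21 = 0
Divide by 7: r² + 2r - 3 = 0
Roots: r = 1, -3 (distinct real)
General solution: y = C₁e^x + C₂e^(-3x)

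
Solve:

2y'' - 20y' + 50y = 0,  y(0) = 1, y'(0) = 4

General solution: y = (C₁ + C₂x)e^(5x)
Repeated root r = 5
Applying ICs: C₁ = 1, C₂ = -1
Particular solution: y = (1 - x)e^(5x)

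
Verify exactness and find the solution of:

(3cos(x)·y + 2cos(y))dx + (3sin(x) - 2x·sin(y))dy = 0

Verify exactness: ∂M/∂y = ∂N/∂x ✓
Find F(x,y) such that ∂F/∂x = M, ∂F/∂y = N
Solution: 3sin(x)·y + 2x·cos(y) = C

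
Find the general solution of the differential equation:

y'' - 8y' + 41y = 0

Characteristic equation: r² - 8r + 41 = 0
Roots: r = 4 ± 5i (complex conjugates)
General solution: y = e^(4x)(C₁cos(5x) + C₂sin(5x))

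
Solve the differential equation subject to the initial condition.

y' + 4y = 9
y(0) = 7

General solution: y = 9/4 + Ce^(-4x)
Applying y(0) = 7: C = 7 - 9/4 = 19/4
Particular solution: y = 9/4 + (19/4)e^(-4x)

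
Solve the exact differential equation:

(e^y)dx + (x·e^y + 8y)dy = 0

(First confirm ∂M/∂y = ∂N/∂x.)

Verify exactness: ∂M/∂y = ∂N/∂x ✓
Find F(x,y) such that ∂F/∂x = M, ∂F/∂y = N
Solution: x·e^y + 4y² = C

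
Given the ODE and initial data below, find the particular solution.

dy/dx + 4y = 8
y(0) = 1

General solution: y = 2 + Ce^(-4x)
Applying y(0) = 1: C = 1 - 2 = -1
Particular solution: y = 2 - e^(-4x)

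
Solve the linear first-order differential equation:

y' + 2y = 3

Using integrating factor method:

General solution: y = 3/2 + Ce^(-2x)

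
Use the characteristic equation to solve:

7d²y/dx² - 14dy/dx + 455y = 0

Characteristic equation: 7r² - 14r + 455 = 0
Divide by 7: r² - 2r + 65 = 0
Roots: r = 1 ± 8i (complex conjugates)
General solution: y = e^x(C₁cos(8x) + C₂sin(8x))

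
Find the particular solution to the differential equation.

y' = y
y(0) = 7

General solution: y = Ce^x
Applying IC y(0) = 7:
Particular solution: y = 7e^x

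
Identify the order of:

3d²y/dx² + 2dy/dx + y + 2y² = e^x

The order is 2 (highest derivative is of order 2).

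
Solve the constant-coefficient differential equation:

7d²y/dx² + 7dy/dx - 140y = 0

Characteristic equation: 7r² + 7r - 140 = 0
Divide by 7: r² + r - 20 = 0
Roots: r = 4, -5 (distinct real)
General solution: y = C₁e^(4x) + C₂e^(-5x)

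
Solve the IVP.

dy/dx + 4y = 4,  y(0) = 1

General solution: y = 1 + Ce^(-4x)
Applying y(0) = 1: C = 1 - 1 = 0
Particular solution: y = 1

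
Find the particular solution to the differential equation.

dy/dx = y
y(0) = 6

General solution: y = Ce^x
Applying IC y(0) = 6:
Particular solution: y = 6e^x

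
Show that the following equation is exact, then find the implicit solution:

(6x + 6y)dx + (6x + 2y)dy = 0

Verify exactness: ∂M/∂y = ∂N/∂x ✓
Find F(x,y) such that ∂F/∂x = M, ∂F/∂y = N
Solution: 3x² + 6xy + y² = C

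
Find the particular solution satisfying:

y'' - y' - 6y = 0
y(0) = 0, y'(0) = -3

General solution: y = C₁e^(3x) + C₂e^(-2x)
Applying ICs: C₁ = -3/5, C₂ = 3/5
Particular solution: y = -(3/5)e^(3x) + (3/5)e^(-2x)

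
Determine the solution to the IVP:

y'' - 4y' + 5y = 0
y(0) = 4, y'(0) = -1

General solution: y = e^(2x)(C₁cos(x) + C₂sin(x))
Complex roots r = 2 ± i
Applying ICs: C₁ = 4, C₂ = -9
Particular solution: y = e^(2x)(4cos(x) - 9sin(x))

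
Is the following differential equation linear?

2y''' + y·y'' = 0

No. Nonlinear (y·y'' term)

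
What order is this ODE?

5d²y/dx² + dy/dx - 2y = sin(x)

The order is 2 (highest derivative is of order 2).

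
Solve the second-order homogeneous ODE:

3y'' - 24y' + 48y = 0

Characteristic equation: 3r² - 24r + 48 = 0
Divide by 3: r² - 8r + 16 = 0
Factored: (r - 4)² = 0
Repeated root: r = 4
General solution: y = (C₁ + C₂x)e^(4x)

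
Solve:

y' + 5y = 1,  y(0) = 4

General solution: y = 1/5 + Ce^(-5x)
Applying y(0) = 4: C = 4 - 1/5 = 19/5
Particular solution: y = 1/5 + (19/5)e^(-5x)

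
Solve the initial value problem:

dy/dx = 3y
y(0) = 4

General solution: y = Ce^(3x)
Applying IC y(0) = 4:
Particular solution: y = 4e^(3x)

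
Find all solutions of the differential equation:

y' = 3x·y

Separating variables and integrating:
ln|y| = 3x^2/2 + C

General solution: y = Ce^(3x^2/2)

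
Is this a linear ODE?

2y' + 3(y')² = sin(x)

No. Nonlinear ((y')² term)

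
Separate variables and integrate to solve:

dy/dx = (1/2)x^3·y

Separating variables and integrating:
ln|y| = x^4/8 + C

General solution: y = Ce^(x^4/8)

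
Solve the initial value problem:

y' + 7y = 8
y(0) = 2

General solution: y = 8/7 + Ce^(-7x)
Applying y(0) = 2: C = 2 - 8/7 = 6/7
Particular solution: y = 8/7 + (6/7)e^(-7x)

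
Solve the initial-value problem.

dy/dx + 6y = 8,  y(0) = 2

General solution: y = 4/3 + Ce^(-6x)
Applying y(0) = 2: C = 2 - 4/3 = 2/3
Particular solution: y = 4/3 + (2/3)e^(-6x)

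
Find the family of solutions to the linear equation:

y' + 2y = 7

Using integrating factor method:

General solution: y = 7/2 + Ce^(-2x)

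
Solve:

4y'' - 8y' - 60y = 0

Characteristic equation: 4r² - 8r - 60 = 0
Divide by 4: r² - 2r - 15 = 0
Roots: r = 5, -3 (distinct real)
General solution: y = C₁e^(5x) + C₂e^(-3x)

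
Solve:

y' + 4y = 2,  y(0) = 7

General solution: y = 1/2 + Ce^(-4x)
Applying y(0) = 7: C = 7 - 1/2 = 13/2
Particular solution: y = 1/2 + (13/2)e^(-4x)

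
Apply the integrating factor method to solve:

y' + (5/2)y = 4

Using integrating factor method:

General solution: y = 8/5 + Ce^(-5x/2)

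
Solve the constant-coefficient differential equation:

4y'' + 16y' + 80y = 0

Characteristic equation: 4r² + 16r + 80 = 0
Divide by 4: r² + 4r + 20 = 0
Roots: r = -2 ± 4i (complex conjugates)
General solution: y = e^(-2x)(C₁cos(4x) + C₂sin(4x))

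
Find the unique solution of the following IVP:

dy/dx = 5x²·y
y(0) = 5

General solution: y = Ce^(5x³/3)
Applying IC y(0) = 5:
Particular solution: y = 5e^(5x³/3)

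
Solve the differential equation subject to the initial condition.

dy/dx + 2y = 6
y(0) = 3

General solution: y = 3 + Ce^(-2x)
Applying y(0) = 3: C = 3 - 3 = 0
Particular solution: y = 3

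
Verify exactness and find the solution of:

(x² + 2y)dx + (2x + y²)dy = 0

Verify exactness: ∂M/∂y = ∂N/∂x ✓
Find F(x,y) such that ∂F/∂x = M, ∂F/∂y = N
Solution: x³/3 + 2xy + y³/3 = C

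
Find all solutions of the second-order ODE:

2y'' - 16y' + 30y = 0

Characteristic equation: 2r² - 16r + 30 = 0
Divide by 2: r² - 8r + 15 = 0
Roots: r = 5, 3 (distinct real)
General solution: y = C₁e^(5x) + C₂e^(3x)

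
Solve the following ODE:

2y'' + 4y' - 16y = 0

Characteristic equation: 2r² + 4r - 16 = 0
Divide by 2: r² + 2r - 8 = 0
Roots: r = 2, -4 (distinct real)
General solution: y = C₁e^(2x) + C₂e^(-4x)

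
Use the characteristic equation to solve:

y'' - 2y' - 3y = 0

Characteristic equation: r² - 2r - 3 = 0
Roots: r = 3, -1 (distinct real)
General solution: y = C₁e^(3x) + C₂e^(-x)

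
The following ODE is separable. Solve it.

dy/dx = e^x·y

Separating variables and integrating:
ln|y| = e^x + C

General solution: y = Ce^(e^x)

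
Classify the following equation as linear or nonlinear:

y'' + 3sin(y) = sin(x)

Nonlinear (sin(y) is nonlinear in y)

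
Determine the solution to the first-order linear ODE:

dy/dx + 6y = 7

Using integrating factor method:

General solution: y = 7/6 + Ce^(-6x)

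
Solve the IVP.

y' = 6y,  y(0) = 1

General solution: y = Ce^(6x)
Applying IC y(0) = 1:
Particular solution: y = e^(6x)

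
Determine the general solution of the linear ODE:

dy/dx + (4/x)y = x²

Using integrating factor method:

General solution: y = (1/7)x^3 + Cx^(-4)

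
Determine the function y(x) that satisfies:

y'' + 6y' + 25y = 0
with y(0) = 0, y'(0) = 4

General solution: y = e^(-3x)(C₁cos(4x) + C₂sin(4x))
Complex roots r = -3 ± 4i
Applying ICs: C₁ = 0, C₂ = 1
Particular solution: y = e^(-3x)(sin(4x))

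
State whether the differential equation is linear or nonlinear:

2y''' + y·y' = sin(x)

Nonlinear (product y·y')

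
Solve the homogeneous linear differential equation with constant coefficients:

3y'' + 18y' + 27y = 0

Characteristic equation: 3r² + 18r + 27 = 0
Divide by 3: r² + 6r + 9 = 0
Factored: (r + 3)² = 0
Repeated root: r = -3
General solution: y = (C₁ + C₂x)e^(-3x)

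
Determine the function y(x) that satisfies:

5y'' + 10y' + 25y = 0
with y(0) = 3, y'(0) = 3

General solution: y = e^(-x)(C₁cos(2x) + C₂sin(2x))
Complex roots r = -1 ± 2i
Applying ICs: C₁ = 3, C₂ = 3
Particular solution: y = e^(-x)(3cos(2x) + 3sin(2x))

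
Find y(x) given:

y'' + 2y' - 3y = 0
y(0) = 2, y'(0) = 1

General solution: y = C₁e^x + C₂e^(-3x)
Applying ICs: C₁ = 7/4, C₂ = 1/4
Particular solution: y = (7/4)e^x + (1/4)e^(-3x)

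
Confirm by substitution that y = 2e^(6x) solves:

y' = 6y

Verification:
y = 2e^(6x)
y' = 12e^(6x)
6y = 12e^(6x)
y' = 6y ✓

Yes, it is a solution.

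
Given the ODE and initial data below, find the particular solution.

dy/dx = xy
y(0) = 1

General solution: y = Ce^(x²/2)
Applying IC y(0) = 1:
Particular solution: y = e^(x²/2)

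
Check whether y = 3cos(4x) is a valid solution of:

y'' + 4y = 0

Verification:
y'' = -48cos(4x)
y'' + 4y ≠ 0 (frequency mismatch: got 16 instead of 4)

No, it is not a solution.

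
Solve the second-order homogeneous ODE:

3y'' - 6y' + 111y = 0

Characteristic equation: 3r² - 6r + 111 = 0
Divide by 3: r² - 2r + 37 = 0
Roots: r = 1 ± 6i (complex conjugates)
General solution: y = e^x(C₁cos(6x) + C₂sin(6x))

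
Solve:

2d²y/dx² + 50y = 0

Characteristic equation: 2r² + 50 = 0
Divide by 2: r² + 25 = 0
Roots: r = ±5i (complex conjugates)
General solution: y = C₁cos(5x) + C₂sin(5x)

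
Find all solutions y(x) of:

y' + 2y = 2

Using integrating factor method:

General solution: y = 1 + Ce^(-2x)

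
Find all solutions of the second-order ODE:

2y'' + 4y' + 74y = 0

Characteristic equation: 2r² + 4r + 74 = 0
Divide by 2: r² + 2r + 37 = 0
Roots: r = -1 ± 6i (complex conjugates)
General solution: y = e^(-x)(C₁cos(6x) + C₂sin(6x))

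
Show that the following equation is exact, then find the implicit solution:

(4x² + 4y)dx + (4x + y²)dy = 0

Verify exactness: ∂M/∂y = ∂N/∂x ✓
Find F(x,y) such that ∂F/∂x = M, ∂F/∂y = N
Solution: 4x³/3 + 4xy + y³/3 = C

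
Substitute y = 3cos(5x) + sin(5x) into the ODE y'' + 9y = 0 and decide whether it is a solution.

Verification:
y'' = -75cos(5x) - 25sin(5x)
y'' + 9y ≠ 0 (frequency mismatch: got 25 instead of 9)

No, it is not a solution.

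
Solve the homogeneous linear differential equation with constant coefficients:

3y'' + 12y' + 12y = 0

Characteristic equation: 3r² + 12r + 12 = 0
Divide by 3: r² + 4r + 4 = 0
Factored: (r + 2)² = 0
Repeated root: r = -2
General solution: y = (C₁ + C₂x)e^(-2x)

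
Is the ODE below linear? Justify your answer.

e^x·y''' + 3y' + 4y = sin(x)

Yes. Linear (y and its derivatives appear to the first power only, no products of y terms)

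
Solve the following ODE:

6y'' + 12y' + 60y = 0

Characteristic equation: 6r² + 12r + 60 = 0
Divide by 6: r² + 2r + 10 = 0
Roots: r = -1 ± 3i (complex conjugates)
General solution: y = e^(-x)(C₁cos(3x) + C₂sin(3x))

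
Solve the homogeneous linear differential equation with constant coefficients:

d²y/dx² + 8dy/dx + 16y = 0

Characteristic equation: r² + 8r + 16 = 0
Factored: (r + 4)² = 0
Repeated root: r = -4
General solution: y = (C₁ + C₂x)e^(-4x)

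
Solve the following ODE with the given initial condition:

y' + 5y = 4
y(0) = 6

General solution: y = 4/5 + Ce^(-5x)
Applying y(0) = 6: C = 6 - 4/5 = 26/5
Particular solution: y = 4/5 + (26/5)e^(-5x)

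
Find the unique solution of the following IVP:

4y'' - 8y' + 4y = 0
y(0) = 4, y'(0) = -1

General solution: y = (C₁ + C₂x)e^x
Repeated root r = 1
Applying ICs: C₁ = 4, C₂ = -5
Particular solution: y = (4 - 5x)e^x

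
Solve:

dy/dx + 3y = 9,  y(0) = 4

General solution: y = 3 + Ce^(-3x)
Applying y(0) = 4: C = 4 - 3 = 1
Particular solution: y = 3 + e^(-3x)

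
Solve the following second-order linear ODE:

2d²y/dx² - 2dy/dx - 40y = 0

Characteristic equation: 2r² - 2r - 40 = 0
Divide by 2: r² - r - 20 = 0
Roots: r = 5, -4 (distinct real)
General solution: y = C₁e^(5x) + C₂e^(-4x)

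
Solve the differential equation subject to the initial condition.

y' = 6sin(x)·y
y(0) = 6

General solution: y = Ce^(-6cos(x))
Applying IC y(0) = 6:
Particular solution: y = 6e^(6(1-cos(x)))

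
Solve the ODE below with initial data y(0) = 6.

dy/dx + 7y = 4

General solution: y = 4/7 + Ce^(-7x)
Applying y(0) = 6: C = 6 - 4/7 = 38/7
Particular solution: y = 4/7 + (38/7)e^(-7x)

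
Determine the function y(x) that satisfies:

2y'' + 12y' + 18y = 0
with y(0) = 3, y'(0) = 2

General solution: y = (C₁ + C₂x)e^(-3x)
Repeated root r = -3
Applying ICs: C₁ = 3, C₂ = 11
Particular solution: y = (3 + 11x)e^(-3x)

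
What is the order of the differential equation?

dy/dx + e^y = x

The order is 1 (highest derivative is of order 1).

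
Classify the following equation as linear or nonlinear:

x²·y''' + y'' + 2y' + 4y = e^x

Linear (y and its derivatives appear to the first power only, no products of y terms)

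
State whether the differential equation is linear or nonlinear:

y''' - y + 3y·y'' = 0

Nonlinear (y·y'' term)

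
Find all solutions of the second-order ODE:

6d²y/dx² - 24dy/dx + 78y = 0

Characteristic equation: 6r² - 24r + 78 = 0
Divide by 6: r² - 4r + 13 = 0
Roots: r = 2 ± 3i (complex conjugates)
General solution: y = e^(2x)(C₁cos(3x) + C₂sin(3x))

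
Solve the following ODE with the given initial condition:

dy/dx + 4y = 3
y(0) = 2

General solution: y = 3/4 + Ce^(-4x)
Applying y(0) = 2: C = 2 - 3/4 = 5/4
Particular solution: y = 3/4 + (5/4)e^(-4x)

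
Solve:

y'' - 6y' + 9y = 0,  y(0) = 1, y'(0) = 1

General solution: y = (C₁ + C₂x)e^(3x)
Repeated root r = 3
Applying ICs: C₁ = 1, C₂ = -2
Particular solution: y = (1 - 2x)e^(3x)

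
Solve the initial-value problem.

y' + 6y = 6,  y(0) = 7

General solution: y = 1 + Ce^(-6x)
Applying y(0) = 7: C = 7 - 1 = 6
Particular solution: y = 1 + 6e^(-6x)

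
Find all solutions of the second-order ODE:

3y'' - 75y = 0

Characteristic equation: 3r² - 75 = 0
Divide by 3: r² - 25 = 0
Roots: r = 5, -5 (distinct real)
General solution: y = C₁e^(5x) + C₂e^(-5x)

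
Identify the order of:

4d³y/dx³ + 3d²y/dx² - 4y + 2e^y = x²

The order is 3 (highest derivative is of order 3).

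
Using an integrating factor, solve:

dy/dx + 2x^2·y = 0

Using integrating factor method:

General solution: y = Ce^(-2x^3/3)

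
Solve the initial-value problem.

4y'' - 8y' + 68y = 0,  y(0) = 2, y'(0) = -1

General solution: y = e^x(C₁cos(4x) + C₂sin(4x))
Complex roots r = 1 ± 4i
Applying ICs: C₁ = 2, C₂ = -3/4
Particular solution: y = e^x(2cos(4x) - (3/4)sin(4x))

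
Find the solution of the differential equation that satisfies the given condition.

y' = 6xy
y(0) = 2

General solution: y = Ce^(3x²)
Applying IC y(0) = 2:
Particular solution: y = 2e^(3x²)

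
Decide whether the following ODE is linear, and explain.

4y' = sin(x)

Linear (y and its derivatives appear to the first power only, no products of y terms)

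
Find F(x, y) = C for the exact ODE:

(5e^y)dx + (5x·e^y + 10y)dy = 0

Verify exactness: ∂M/∂y = ∂N/∂x ✓
Find F(x,y) such that ∂F/∂x = M, ∂F/∂y = N
Solution: 5x·e^y + 5y² = C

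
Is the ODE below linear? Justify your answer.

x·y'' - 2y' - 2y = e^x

Yes. Linear (y and its derivatives appear to the first power only, no products of y terms)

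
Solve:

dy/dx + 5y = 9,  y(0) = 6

General solution: y = 9/5 + Ce^(-5x)
Applying y(0) = 6: C = 6 - 9/5 = 21/5
Particular solution: y = 9/5 + (21/5)e^(-5x)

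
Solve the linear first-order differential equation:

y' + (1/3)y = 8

Using integrating factor method:

General solution: y = 24 + Ce^(-x/3)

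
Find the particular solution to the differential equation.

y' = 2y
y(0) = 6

General solution: y = Ce^(2x)
Applying IC y(0) = 6:
Particular solution: y = 6e^(2x)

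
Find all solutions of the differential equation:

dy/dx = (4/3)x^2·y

Separating variables and integrating:
ln|y| = 4x^3/9 + C

General solution: y = Ce^(4x^3/9)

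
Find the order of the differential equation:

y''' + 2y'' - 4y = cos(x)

The order is 3 (highest derivative is of order 3).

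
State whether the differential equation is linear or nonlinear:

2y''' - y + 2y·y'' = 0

Nonlinear (y·y'' term)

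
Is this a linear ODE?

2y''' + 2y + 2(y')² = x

No. Nonlinear ((y')² term)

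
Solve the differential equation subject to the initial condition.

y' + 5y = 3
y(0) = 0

General solution: y = 3/5 + Ce^(-5x)
Applying y(0) = 0: C = 0 - 3/5 = -3/5
Particular solution: y = 3/5 - (3/5)e^(-5x)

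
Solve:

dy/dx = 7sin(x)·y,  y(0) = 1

General solution: y = Ce^(-7cos(x))
Applying IC y(0) = 1:
Particular solution: y = e^(7(1-cos(x)))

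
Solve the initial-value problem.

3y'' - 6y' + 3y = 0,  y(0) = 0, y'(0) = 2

General solution: y = (C₁ + C₂x)e^x
Repeated root r = 1
Applying ICs: C₁ = 0, C₂ = 2
Particular solution: y = 2xe^x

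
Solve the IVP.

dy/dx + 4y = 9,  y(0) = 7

General solution: y = 9/4 + Ce^(-4x)
Applying y(0) = 7: C = 7 - 9/4 = 19/4
Particular solution: y = 9/4 + (19/4)e^(-4x)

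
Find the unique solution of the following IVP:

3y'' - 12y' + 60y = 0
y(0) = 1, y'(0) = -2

General solution: y = e^(2x)(C₁cos(4x) + C₂sin(4x))
Complex roots r = 2 ± 4i
Applying ICs: C₁ = 1, C₂ = -1
Particular solution: y = e^(2x)(cos(4x) - sin(4x))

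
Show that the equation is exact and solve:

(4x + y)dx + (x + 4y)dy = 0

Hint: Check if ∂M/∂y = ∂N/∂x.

Verify exactness: ∂M/∂y = ∂N/∂x ✓
Find F(x,y) such that ∂F/∂x = M, ∂F/∂y = N
Solution: 2x² + xy + 2y² = C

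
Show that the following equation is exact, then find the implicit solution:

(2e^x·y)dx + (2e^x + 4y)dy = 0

Verify exactness: ∂M/∂y = ∂N/∂x ✓
Find F(x,y) such that ∂F/∂x = M, ∂F/∂y = N
Solution: 2e^x·y + 2y² = C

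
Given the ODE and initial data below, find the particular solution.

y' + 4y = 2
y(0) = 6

General solution: y = 1/2 + Ce^(-4x)
Applying y(0) = 6: C = 6 - 1/2 = 11/2
Particular solution: y = 1/2 + (11/2)e^(-4x)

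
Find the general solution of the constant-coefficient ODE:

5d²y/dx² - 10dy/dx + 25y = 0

Characteristic equation: 5r² - 10r + 25 = 0
Divide by 5: r² - 2r + 5 = 0
Roots: r = 1 ± 2i (complex conjugates)
General solution: y = e^x(C₁cos(2x) + C₂sin(2x))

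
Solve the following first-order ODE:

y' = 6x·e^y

Separating variables and integrating:
-e^(-y) = 3x² + C

General solution: y = -ln(C - 3x²)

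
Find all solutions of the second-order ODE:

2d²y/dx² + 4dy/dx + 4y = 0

Characteristic equation: 2r² + 4r + 4 = 0
Divide by 2: r² + 2r + 2 = 0
Roots: r = -1 ± i (complex conjugates)
General solution: y = e^(-x)(C₁cos(x) + C₂sin(x))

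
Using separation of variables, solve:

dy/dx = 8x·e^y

Separating variables and integrating:
-e^(-y) = 4x² + C

General solution: y = -ln(C - 4x²)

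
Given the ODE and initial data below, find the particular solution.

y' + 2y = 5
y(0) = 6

General solution: y = 5/2 + Ce^(-2x)
Applying y(0) = 6: C = 6 - 5/2 = 7/2
Particular solution: y = 5/2 + (7/2)e^(-2x)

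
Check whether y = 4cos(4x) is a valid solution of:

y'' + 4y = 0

Verification:
y'' = -64cos(4x)
y'' + 4y ≠ 0 (frequency mismatch: got 16 instead of 4)

No, it is not a solution.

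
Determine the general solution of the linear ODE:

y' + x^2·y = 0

Using integrating factor method:

General solution: y = Ce^(-x^3/3)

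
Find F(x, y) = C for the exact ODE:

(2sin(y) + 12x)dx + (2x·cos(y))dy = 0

Verify exactness: ∂M/∂y = ∂N/∂x ✓
Find F(x,y) such that ∂F/∂x = M, ∂F/∂y = N
Solution: 2x·sin(y) + 6x² = C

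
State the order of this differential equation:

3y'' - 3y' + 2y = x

The order is 2 (highest derivative is of order 2).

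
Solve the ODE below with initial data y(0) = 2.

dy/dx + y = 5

General solution: y = 5 + Ce^(-x)
Applying y(0) = 2: C = 2 - 5 = -3
Particular solution: y = 5 - 3e^(-x)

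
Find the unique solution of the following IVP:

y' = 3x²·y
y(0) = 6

General solution: y = Ce^(x³)
Applying IC y(0) = 6:
Particular solution: y = 6e^(x³)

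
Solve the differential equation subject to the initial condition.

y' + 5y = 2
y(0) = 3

General solution: y = 2/5 + Ce^(-5x)
Applying y(0) = 3: C = 3 - 2/5 = 13/5
Particular solution: y = 2/5 + (13/5)e^(-5x)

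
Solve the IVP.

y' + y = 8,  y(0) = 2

General solution: y = 8 + Ce^(-x)
Applying y(0) = 2: C = 2 - 8 = -6
Particular solution: y = 8 - 6e^(-x)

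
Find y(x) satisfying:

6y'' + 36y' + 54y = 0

Characteristic equation: 6r² + 36r + 54 = 0
Divide by 6: r² + 6r + 9 = 0
Factored: (r + 3)² = 0
Repeated root: r = -3
General solution: y = (C₁ + C₂x)e^(-3x)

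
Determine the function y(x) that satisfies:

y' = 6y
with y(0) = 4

General solution: y = Ce^(6x)
Applying IC y(0) = 4:
Particular solution: y = 4e^(6x)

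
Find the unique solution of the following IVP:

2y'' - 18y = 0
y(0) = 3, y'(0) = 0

General solution: y = C₁e^(3x) + C₂e^(-3x)
Applying ICs: C₁ = 3/2, C₂ = 3/2
Particular solution: y = (3/2)e^(3x) + (3/2)e^(-3x)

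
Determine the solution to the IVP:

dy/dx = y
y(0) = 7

General solution: y = Ce^x
Applying IC y(0) = 7:
Particular solution: y = 7e^x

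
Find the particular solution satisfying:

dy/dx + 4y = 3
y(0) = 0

General solution: y = 3/4 + Ce^(-4x)
Applying y(0) = 0: C = 0 - 3/4 = -3/4
Particular solution: y = 3/4 - (3/4)e^(-4x)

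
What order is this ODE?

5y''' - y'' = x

The order is 3 (highest derivative is of order 3).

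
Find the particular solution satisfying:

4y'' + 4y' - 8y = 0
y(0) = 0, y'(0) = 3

General solution: y = C₁e^x + C₂e^(-2x)
Applying ICs: C₁ = 1, C₂ = -1
Particular solution: y = e^x - e^(-2x)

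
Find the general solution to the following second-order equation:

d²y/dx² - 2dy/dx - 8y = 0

Characteristic equation: r² - 2r - 8 = 0
Roots: r = 4, -2 (distinct real)
General solution: y = C₁e^(4x) + C₂e^(-2x)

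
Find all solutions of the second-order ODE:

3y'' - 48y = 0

Characteristic equation: 3r² - 48 = 0
Divide by 3: r² - 16 = 0
Roots: r = 4, -4 (distinct real)
General solution: y = C₁e^(4x) + C₂e^(-4x)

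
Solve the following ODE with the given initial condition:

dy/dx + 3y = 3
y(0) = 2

General solution: y = 1 + Ce^(-3x)
Applying y(0) = 2: C = 2 - 1 = 1
Particular solution: y = 1 + e^(-3x)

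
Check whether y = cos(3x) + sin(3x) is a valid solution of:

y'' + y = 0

Verification:
y'' = -9cos(3x) - 9sin(3x)
y'' + y ≠ 0 (frequency mismatch: got 9 instead of 1)

No, it is not a solution.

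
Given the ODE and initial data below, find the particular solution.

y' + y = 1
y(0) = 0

General solution: y = 1 + Ce^(-x)
Applying y(0) = 0: C = 0 - 1 = -1
Particular solution: y = 1 - e^(-x)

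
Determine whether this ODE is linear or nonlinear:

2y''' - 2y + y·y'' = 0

Nonlinear (y·y'' term)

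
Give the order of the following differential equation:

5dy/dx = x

The order is 1 (highest derivative is of order 1).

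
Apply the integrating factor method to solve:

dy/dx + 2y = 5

Using integrating factor method:

General solution: y = 5/2 + Ce^(-2x)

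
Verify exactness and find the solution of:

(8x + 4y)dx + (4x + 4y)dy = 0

Verify exactness: ∂M/∂y = ∂N/∂x ✓
Find F(x,y) such that ∂F/∂x = M, ∂F/∂y = N
Solution: 4x² + 4xy + 2y² = C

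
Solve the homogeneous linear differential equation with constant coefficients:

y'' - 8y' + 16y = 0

Characteristic equation: r² - 8r + 16 = 0
Factored: (r - 4)² = 0
Repeated root: r = 4
General solution: y = (C₁ + C₂x)e^(4x)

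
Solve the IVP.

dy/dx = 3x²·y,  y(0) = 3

General solution: y = Ce^(x³)
Applying IC y(0) = 3:
Particular solution: y = 3e^(x³)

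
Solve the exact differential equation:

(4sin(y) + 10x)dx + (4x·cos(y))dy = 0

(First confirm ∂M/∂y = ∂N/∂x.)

Verify exactness: ∂M/∂y = ∂N/∂x ✓
Find F(x,y) such that ∂F/∂x = M, ∂F/∂y = N
Solution: 4x·sin(y) + 5x² = C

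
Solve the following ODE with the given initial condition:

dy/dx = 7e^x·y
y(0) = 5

General solution: y = Ce^(7e^x)
Applying IC y(0) = 5:
Particular solution: y = 5e^(7(e^x - 1))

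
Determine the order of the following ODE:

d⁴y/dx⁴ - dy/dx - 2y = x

The order is 4 (highest derivative is of order 4).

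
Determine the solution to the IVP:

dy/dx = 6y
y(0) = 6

General solution: y = Ce^(6x)
Applying IC y(0) = 6:
Particular solution: y = 6e^(6x)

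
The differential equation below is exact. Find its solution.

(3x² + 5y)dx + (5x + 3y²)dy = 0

Verify exactness: ∂M/∂y = ∂N/∂x ✓
Find F(x,y) such that ∂F/∂x = M, ∂F/∂y = N
Solution: x³ + 5xy + y³ = C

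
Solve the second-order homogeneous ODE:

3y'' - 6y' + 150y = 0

Characteristic equation: 3r² - 6r + 150 = 0
Divide by 3: r² - 2r + 50 = 0
Roots: r = 1 ± 7i (complex conjugates)
General solution: y = e^x(C₁cos(7x) + C₂sin(7x))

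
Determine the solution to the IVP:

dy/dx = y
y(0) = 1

General solution: y = Ce^x
Applying IC y(0) = 1:
Particular solution: y = e^x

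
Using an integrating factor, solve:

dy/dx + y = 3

Using integrating factor method:

General solution: y = 3 + Ce^(-x)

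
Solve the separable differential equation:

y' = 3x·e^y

Separating variables and integrating:
-e^(-y) = 3x²/2 + C

General solution: y = -ln(C - 3x²/2)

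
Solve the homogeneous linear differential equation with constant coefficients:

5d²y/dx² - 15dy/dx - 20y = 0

Characteristic equation: 5r² - 15r - 20 = 0
Divide by 5: r² - 3r - 4 = 0
Roots: r = 4, -1 (distinct real)
General solution: y = C₁e^(4x) + C₂e^(-x)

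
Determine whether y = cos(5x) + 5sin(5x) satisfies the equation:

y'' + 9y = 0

Verification:
y'' = -25cos(5x) - 125sin(5x)
y'' + 9y ≠ 0 (frequency mismatch: got 25 instead of 9)

No, it is not a solution.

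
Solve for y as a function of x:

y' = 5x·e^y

Separating variables and integrating:
-e^(-y) = 5x²/2 + C

General solution: y = -ln(C - 5x²/2)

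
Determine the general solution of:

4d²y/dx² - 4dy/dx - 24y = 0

Characteristic equation: 4r² - 4r - 24 = 0
Divide by 4: r² - r - 6 = 0
Roots: r = 3, -2 (distinct real)
General solution: y = C₁e^(3x) + C₂e^(-2x)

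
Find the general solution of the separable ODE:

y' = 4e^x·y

Separating variables and integrating:
ln|y| = 4e^x + C

General solution: y = Ce^(4e^x)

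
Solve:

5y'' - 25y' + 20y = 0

Characteristic equation: 5r² - 25r + 20 = 0
Divide by 5: r² - 5r + 4 = 0
Roots: r = 4, 1 (distinct real)
General solution: y = C₁e^(4x) + C₂e^x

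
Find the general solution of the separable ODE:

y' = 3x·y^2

Separating variables and integrating:
-1/y = 3x^2/2 + C

General solution: y^-1 = (-3/2)x^2 + C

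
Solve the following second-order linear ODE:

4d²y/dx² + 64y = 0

Characteristic equation: 4r² + 64 = 0
Divide by 4: r² + 16 = 0
Roots: r = ±4i (complex conjugates)
General solution: y = C₁cos(4x) + C₂sin(4x)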